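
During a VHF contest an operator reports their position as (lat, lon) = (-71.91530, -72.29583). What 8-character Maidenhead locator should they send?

Add 180° to longitude and 90° to latitude: 107.70417, 18.08470.
Field: lon ⌊107.70417/20⌋ = 5 → F; lat ⌊18.08470/10⌋ = 1 → B.
Square: lon ⌊7.70417/2⌋ = 3; lat ⌊8.08470/1⌋ = 8.
Subsquare: lon ⌊1.70417/0.0833333⌋ = 20 → u; lat ⌊0.08470/0.0416667⌋ = 2 → c.
Extended square: lon ⌊0.03750/0.00833333⌋ = 4; lat ⌊0.00137/0.00416667⌋ = 0.

FB38uc40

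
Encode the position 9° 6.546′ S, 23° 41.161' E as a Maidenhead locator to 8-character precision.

Offset from 180°W / 90°S: lon 203.68602°, lat 80.89090°.
Field: 203.68602/20 → 10 → K, 80.89090/10 → 8 → I; chars KI.
Square: 3.68602/2 → 1, 0.89090/1 → 0; chars 10.
Subsquare: 1.68602/0.0833333 → 20 → u, 0.89090/0.0416667 → 21 → v; chars uv.
Extended square: 0.01935/0.00833333 → 2, 0.01590/0.00416667 → 3; chars 23.

KI10uv23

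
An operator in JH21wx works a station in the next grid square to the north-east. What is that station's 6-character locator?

Longitude subsquare w = 22; +1 → 23 = x.
Latitude subsquare x = 23; +1 → 24, wraps to 0 = a, carry into square.
Latitude square 1; +1 → 2.

JH22xa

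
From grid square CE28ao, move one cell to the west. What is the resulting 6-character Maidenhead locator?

CE18xo

Longitude subsquare a = 0; −1 → -1, wraps to 23 = x, carry into square.
Longitude square 2; −1 → 1.
The latitude characters are unchanged.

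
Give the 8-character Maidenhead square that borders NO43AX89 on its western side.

Longitude extended square 8; −1 → 7.
The latitude characters are unchanged.

NO43ax79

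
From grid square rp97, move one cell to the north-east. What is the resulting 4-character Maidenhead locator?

AP08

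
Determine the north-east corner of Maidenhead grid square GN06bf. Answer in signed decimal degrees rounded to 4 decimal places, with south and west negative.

Field G=6, N=13: +6·20° lon, +13·10° lat → SW at lon -60°, lat 40°.
Square 0, 6: +0·2° lon, +6·1° lat → SW at lon -60°, lat 46°.
Subsquare b=1, f=5: +1·0.0833333° lon, +5·0.0416667° lat → SW at lon -59.9167°, lat 46.2083°.
Cell spans 0.0833333° lon × 0.0416667° lat. NE corner is SW corner plus one full cell.
latitude 46.2500, longitude -59.8333.

46.2500, -59.8333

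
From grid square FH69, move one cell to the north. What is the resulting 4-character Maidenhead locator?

Latitude square 9; +1 → 10, wraps to 0, carry into field.
Latitude field H = 7; +1 → 8 = I.
The longitude characters are unchanged.

FI60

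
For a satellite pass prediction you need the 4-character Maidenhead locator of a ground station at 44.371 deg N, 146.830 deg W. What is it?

BN64

Offset from 180°W / 90°S: lon 33.17°, lat 134.37°.
Field: lon ⌊33.17/20⌋ = 1 → B; lat ⌊134.37/10⌋ = 13 → N.
Square: lon ⌊13.17/2⌋ = 6; lat ⌊4.37/1⌋ = 4.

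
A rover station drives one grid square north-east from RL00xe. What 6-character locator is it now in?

Longitude subsquare x = 23; +1 → 24, wraps to 0 = a, carry into square.
Longitude square 0; +1 → 1.
Latitude subsquare e = 4; +1 → 5 = f.

RL10af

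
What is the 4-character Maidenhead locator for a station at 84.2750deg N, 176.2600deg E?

Shift to the Maidenhead origin (180°W, 90°S): lon 356.26, lat 174.28.
Field (20°×10°, letters A–R): 356.26/20 → 17 → R, 174.28/10 → 17 → R; chars RR.
Square (2°×1°, digits 0–9): 16.26/2 → 8, 4.28/1 → 4; chars 84.

RR84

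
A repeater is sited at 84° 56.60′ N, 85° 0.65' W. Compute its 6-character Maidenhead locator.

Shift to the Maidenhead origin (180°W, 90°S): lon 94.9892, lat 174.9433.
Field: 94.9892/20 → 4 → E, 174.9433/10 → 17 → R; chars ER.
Square: 14.9892/2 → 7, 4.9433/1 → 4; chars 74.
Subsquare: 0.9892/0.0833333 → 11 → l, 0.9433/0.0416667 → 22 → w; chars lw.

ER74lw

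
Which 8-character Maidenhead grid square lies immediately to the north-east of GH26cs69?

Longitude extended square 6; +1 → 7.
Latitude extended square 9; +1 → 10, wraps to 0, carry into subsquare.
Latitude subsquare s = 18; +1 → 19 = t.

GH26ct70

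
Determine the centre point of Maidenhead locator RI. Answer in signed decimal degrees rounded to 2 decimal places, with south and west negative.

-5.00, 170.00

Field R=17, I=8: +17·20° lon, +8·10° lat → SW at lon 160°, lat -10°.
Cell spans 20° lon × 10° lat. Centre is SW corner plus half of each.
latitude -5.00, longitude 170.00.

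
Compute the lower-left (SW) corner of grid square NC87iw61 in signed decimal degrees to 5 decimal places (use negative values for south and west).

-62.07917, 96.71667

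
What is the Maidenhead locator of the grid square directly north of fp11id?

FP11ie

Latitude subsquare d = 3; +1 → 4 = e.
The longitude characters are unchanged.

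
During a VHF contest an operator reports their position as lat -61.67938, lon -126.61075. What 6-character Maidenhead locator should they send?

CC68qh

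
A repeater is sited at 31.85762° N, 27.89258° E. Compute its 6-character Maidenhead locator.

KM31wu

Add 180° to longitude and 90° to latitude: 207.8926, 121.8576.
Field (20°×10°, letters A–R): lon ⌊207.8926/20⌋ = 10 → K; lat ⌊121.8576/10⌋ = 12 → M.
Square (2°×1°, digits 0–9): lon ⌊7.8926/2⌋ = 3; lat ⌊1.8576/1⌋ = 1.
Subsquare (5′×2.5′, letters a–x): lon ⌊1.8926/0.0833333⌋ = 22 → w; lat ⌊0.8576/0.0416667⌋ = 20 → u.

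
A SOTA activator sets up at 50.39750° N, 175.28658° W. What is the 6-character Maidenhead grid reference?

AO20ij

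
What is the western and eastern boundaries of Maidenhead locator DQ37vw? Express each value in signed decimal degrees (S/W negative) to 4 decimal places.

Field D=3, Q=16: +3·20° lon, +16·10° lat → SW at lon -120°, lat 70°.
Square 3, 7: +3·2° lon, +7·1° lat → SW at lon -114°, lat 77°.
Subsquare v=21, w=22: +21·0.0833333° lon, +22·0.0416667° lat → SW at lon -112.25°, lat 77.9167°.
Cell spans 0.0833333° lon × 0.0416667° lat.
west -112.2500, east -112.1667.

-112.2500, -112.1667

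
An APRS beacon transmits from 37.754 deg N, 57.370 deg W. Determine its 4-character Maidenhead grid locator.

GM17

Add 180° to longitude and 90° to latitude: 122.63, 127.75.
Field: lon ⌊122.63/20⌋ = 6 → G; lat ⌊127.75/10⌋ = 12 → M.
Square: lon ⌊2.63/2⌋ = 1; lat ⌊7.75/1⌋ = 7.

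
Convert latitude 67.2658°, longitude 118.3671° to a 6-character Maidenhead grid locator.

Shift to the Maidenhead origin (180°W, 90°S): lon 298.3671, lat 157.2658.
Field (20°×10°, letters A–R): 298.3671/20 → 14 → O, 157.2658/10 → 15 → P; chars OP.
Square (2°×1°, digits 0–9): 18.3671/2 → 9, 7.2658/1 → 7; chars 97.
Subsquare (5′×2.5′, letters a–x): 0.3671/0.0833333 → 4 → e, 0.2658/0.0416667 → 6 → g; chars eg.

OP97eg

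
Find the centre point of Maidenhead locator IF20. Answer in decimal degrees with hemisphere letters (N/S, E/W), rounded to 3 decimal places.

39.500° S, 15.000° W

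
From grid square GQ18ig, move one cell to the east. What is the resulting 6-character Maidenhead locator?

Longitude subsquare i = 8; +1 → 9 = j.
The latitude characters are unchanged.

GQ18jg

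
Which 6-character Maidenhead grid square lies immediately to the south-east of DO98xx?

EO08aw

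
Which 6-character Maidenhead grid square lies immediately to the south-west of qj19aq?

QJ09xp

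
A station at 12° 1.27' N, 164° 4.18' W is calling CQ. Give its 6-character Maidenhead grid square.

AK72xa

Add 180° to longitude and 90° to latitude: 15.9303, 102.0212.
Field (20°×10°, letters A–R): lon ⌊15.9303/20⌋ = 0 → A; lat ⌊102.0212/10⌋ = 10 → K.
Square (2°×1°, digits 0–9): lon ⌊15.9303/2⌋ = 7; lat ⌊2.0212/1⌋ = 2.
Subsquare (5′×2.5′, letters a–x): lon ⌊1.9303/0.0833333⌋ = 23 → x; lat ⌊0.0212/0.0416667⌋ = 0 → a.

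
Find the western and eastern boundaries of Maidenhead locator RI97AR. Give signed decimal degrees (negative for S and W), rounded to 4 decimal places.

Field R=17, I=8: +17·20° lon, +8·10° lat → SW at lon 160°, lat -10°.
Square 9, 7: +9·2° lon, +7·1° lat → SW at lon 178°, lat -3°.
Subsquare a=0, r=17: +0·0.0833333° lon, +17·0.0416667° lat → SW at lon 178°, lat -2.29167°.
Cell spans 0.0833333° lon × 0.0416667° lat.
west 178.0000, east 178.0833.

178.0000, 178.0833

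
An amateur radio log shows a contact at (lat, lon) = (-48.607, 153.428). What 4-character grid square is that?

QE61

Add 180° to longitude and 90° to latitude: 333.43, 41.39.
Field (20°×10°, letters A–R): lon ⌊333.43/20⌋ = 16 → Q; lat ⌊41.39/10⌋ = 4 → E.
Square (2°×1°, digits 0–9): lon ⌊13.43/2⌋ = 6; lat ⌊1.39/1⌋ = 1.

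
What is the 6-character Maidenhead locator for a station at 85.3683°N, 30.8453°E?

Shift to the Maidenhead origin (180°W, 90°S): lon 210.8453, lat 175.3683.
Field (20°×10°, letters A–R): 210.8453/20 → 10 → K, 175.3683/10 → 17 → R; chars KR.
Square (2°×1°, digits 0–9): 10.8453/2 → 5, 5.3683/1 → 5; chars 55.
Subsquare (5′×2.5′, letters a–x): 0.8453/0.0833333 → 10 → k, 0.3683/0.0416667 → 8 → i; chars ki.

KR55ki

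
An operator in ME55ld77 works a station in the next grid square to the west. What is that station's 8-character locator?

ME55ld67

Longitude extended square 7; −1 → 6.
The latitude characters are unchanged.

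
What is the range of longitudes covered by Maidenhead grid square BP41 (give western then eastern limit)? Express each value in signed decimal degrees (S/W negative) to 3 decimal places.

Field B=1, P=15: +1·20° lon, +15·10° lat → SW at lon -160°, lat 60°.
Square 4, 1: +4·2° lon, +1·1° lat → SW at lon -152°, lat 61°.
Cell spans 2° lon × 1° lat.
west -152.000, east -150.000.

-152.000, -150.000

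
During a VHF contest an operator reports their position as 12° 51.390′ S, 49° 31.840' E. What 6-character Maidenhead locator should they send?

Shift to the Maidenhead origin (180°W, 90°S): lon 229.5307, lat 77.1435.
Field: lon ⌊229.5307/20⌋ = 11 → L; lat ⌊77.1435/10⌋ = 7 → H.
Square: lon ⌊9.5307/2⌋ = 4; lat ⌊7.1435/1⌋ = 7.
Subsquare: lon ⌊1.5307/0.0833333⌋ = 18 → s; lat ⌊0.1435/0.0416667⌋ = 3 → d.

LH47sd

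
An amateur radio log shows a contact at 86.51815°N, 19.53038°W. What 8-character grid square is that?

IR06fm64

Shift to the Maidenhead origin (180°W, 90°S): lon 160.46962, lat 176.51815.
Field: 160.46962/20 → 8 → I, 176.51815/10 → 17 → R; chars IR.
Square: 0.46962/2 → 0, 6.51815/1 → 6; chars 06.
Subsquare: 0.46962/0.0833333 → 5 → f, 0.51815/0.0416667 → 12 → m; chars fm.
Extended square: 0.05295/0.00833333 → 6, 0.01815/0.00416667 → 4; chars 64.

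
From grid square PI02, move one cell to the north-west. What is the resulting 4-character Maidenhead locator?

OI93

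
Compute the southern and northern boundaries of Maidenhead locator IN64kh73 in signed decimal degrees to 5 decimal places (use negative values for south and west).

44.30417, 44.30833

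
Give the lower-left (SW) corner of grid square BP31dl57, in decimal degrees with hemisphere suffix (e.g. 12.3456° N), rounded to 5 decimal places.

61.48750° N, 153.70833° W

Field B=1, P=15: +1·20° lon, +15·10° lat → SW at lon -160°, lat 60°.
Square 3, 1: +3·2° lon, +1·1° lat → SW at lon -154°, lat 61°.
Subsquare d=3, l=11: +3·0.0833333° lon, +11·0.0416667° lat → SW at lon -153.75°, lat 61.4583°.
Extended square 5, 7: +5·0.00833333° lon, +7·0.00416667° lat → SW at lon -153.708°, lat 61.4875°.
latitude 61.48750° N, longitude 153.70833° W.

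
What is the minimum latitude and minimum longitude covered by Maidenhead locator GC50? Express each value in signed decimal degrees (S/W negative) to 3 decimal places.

Field G=6, C=2: +6·20° lon, +2·10° lat → SW at lon -60°, lat -70°.
Square 5, 0: +5·2° lon, +0·1° lat → SW at lon -50°, lat -70°.
latitude -70.000, longitude -50.000.

-70.000, -50.000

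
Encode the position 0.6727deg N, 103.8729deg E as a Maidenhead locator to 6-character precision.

Add 180° to longitude and 90° to latitude: 283.8729, 90.6727.
Field: 283.8729/20 → 14 → O, 90.6727/10 → 9 → J; chars OJ.
Square: 3.8729/2 → 1, 0.6727/1 → 0; chars 10.
Subsquare: 1.8729/0.0833333 → 22 → w, 0.6727/0.0416667 → 16 → q; chars wq.

OJ10wq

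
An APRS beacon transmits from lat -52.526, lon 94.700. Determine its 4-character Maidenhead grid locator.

ND77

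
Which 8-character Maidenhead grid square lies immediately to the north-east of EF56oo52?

EF56oo63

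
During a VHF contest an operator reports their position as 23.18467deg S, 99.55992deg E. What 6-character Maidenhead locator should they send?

NG96st

Add 180° to longitude and 90° to latitude: 279.5599, 66.8153.
Field: 279.5599/20 → 13 → N, 66.8153/10 → 6 → G; chars NG.
Square: 19.5599/2 → 9, 6.8153/1 → 6; chars 96.
Subsquare: 1.5599/0.0833333 → 18 → s, 0.8153/0.0416667 → 19 → t; chars st.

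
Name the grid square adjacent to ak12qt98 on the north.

AK12qt99

Latitude extended square 8; +1 → 9.
The longitude characters are unchanged.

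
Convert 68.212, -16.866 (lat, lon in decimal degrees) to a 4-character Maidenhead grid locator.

IP18

Offset from 180°W / 90°S: lon 163.13°, lat 158.21°.
Field: 163.13/20 → 8 → I, 158.21/10 → 15 → P; chars IP.
Square: 3.13/2 → 1, 8.21/1 → 8; chars 18.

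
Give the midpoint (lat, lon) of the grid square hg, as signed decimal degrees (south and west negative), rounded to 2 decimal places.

Field H=7, G=6: +7·20° lon, +6·10° lat → SW at lon -40°, lat -30°.
Cell spans 20° lon × 10° lat. Centre is SW corner plus half of each.
latitude -25.00, longitude -30.00.

-25.00, -30.00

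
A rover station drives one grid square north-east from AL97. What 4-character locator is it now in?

BL08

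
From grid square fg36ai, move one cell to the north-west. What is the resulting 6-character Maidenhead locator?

FG26xj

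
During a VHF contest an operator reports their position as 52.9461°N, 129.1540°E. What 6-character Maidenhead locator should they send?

Shift to the Maidenhead origin (180°W, 90°S): lon 309.1540, lat 142.9461.
Field (20°×10°, letters A–R): 309.1540/20 → 15 → P, 142.9461/10 → 14 → O; chars PO.
Square (2°×1°, digits 0–9): 9.1540/2 → 4, 2.9461/1 → 2; chars 42.
Subsquare (5′×2.5′, letters a–x): 1.1540/0.0833333 → 13 → n, 0.9461/0.0416667 → 22 → w; chars nw.

PO42nw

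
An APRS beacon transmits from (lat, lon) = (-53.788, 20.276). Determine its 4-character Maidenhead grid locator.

Offset from 180°W / 90°S: lon 200.28°, lat 36.21°.
Field: lon ⌊200.28/20⌋ = 10 → K; lat ⌊36.21/10⌋ = 3 → D.
Square: lon ⌊0.28/2⌋ = 0; lat ⌊6.21/1⌋ = 6.

KD06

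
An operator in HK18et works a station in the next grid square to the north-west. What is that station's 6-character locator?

HK18du

Longitude subsquare e = 4; −1 → 3 = d.
Latitude subsquare t = 19; +1 → 20 = u.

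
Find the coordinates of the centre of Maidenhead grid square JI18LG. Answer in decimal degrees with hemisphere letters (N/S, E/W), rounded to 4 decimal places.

Field J=9, I=8: +9·20° lon, +8·10° lat → SW at lon 0°, lat -10°.
Square 1, 8: +1·2° lon, +8·1° lat → SW at lon 2°, lat -2°.
Subsquare l=11, g=6: +11·0.0833333° lon, +6·0.0416667° lat → SW at lon 2.91667°, lat -1.75°.
Cell spans 0.0833333° lon × 0.0416667° lat. Centre is SW corner plus half of each.
latitude 1.7292° S, longitude 2.9583° E.

1.7292° S, 2.9583° E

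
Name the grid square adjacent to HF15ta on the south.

Latitude subsquare a = 0; −1 → -1, wraps to 23 = x, carry into square.
Latitude square 5; −1 → 4.
The longitude characters are unchanged.

HF14tx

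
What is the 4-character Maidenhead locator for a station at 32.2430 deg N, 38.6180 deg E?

Shift to the Maidenhead origin (180°W, 90°S): lon 218.62, lat 122.24.
Field (20°×10°, letters A–R): lon ⌊218.62/20⌋ = 10 → K; lat ⌊122.24/10⌋ = 12 → M.
Square (2°×1°, digits 0–9): lon ⌊18.62/2⌋ = 9; lat ⌊2.24/1⌋ = 2.

KM92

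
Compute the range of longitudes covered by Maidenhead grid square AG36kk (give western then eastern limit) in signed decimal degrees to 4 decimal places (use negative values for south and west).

-173.1667, -173.0833

Field A=0, G=6: +0·20° lon, +6·10° lat → SW at lon -180°, lat -30°.
Square 3, 6: +3·2° lon, +6·1° lat → SW at lon -174°, lat -24°.
Subsquare k=10, k=10: +10·0.0833333° lon, +10·0.0416667° lat → SW at lon -173.167°, lat -23.5833°.
Cell spans 0.0833333° lon × 0.0416667° lat.
west -173.1667, east -173.0833.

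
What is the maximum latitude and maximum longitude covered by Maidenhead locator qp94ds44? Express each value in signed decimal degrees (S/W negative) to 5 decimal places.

64.77083, 158.29167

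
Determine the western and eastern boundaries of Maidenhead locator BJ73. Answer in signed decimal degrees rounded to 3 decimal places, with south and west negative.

-146.000, -144.000

Field B=1, J=9: +1·20° lon, +9·10° lat → SW at lon -160°, lat 0°.
Square 7, 3: +7·2° lon, +3·1° lat → SW at lon -146°, lat 3°.
Cell spans 2° lon × 1° lat.
west -146.000, east -144.000.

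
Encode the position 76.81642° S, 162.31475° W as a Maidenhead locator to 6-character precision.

AB83ue

Shift to the Maidenhead origin (180°W, 90°S): lon 17.6852, lat 13.1836.
Field (20°×10°, letters A–R): 17.6852/20 → 0 → A, 13.1836/10 → 1 → B; chars AB.
Square (2°×1°, digits 0–9): 17.6852/2 → 8, 3.1836/1 → 3; chars 83.
Subsquare (5′×2.5′, letters a–x): 1.6852/0.0833333 → 20 → u, 0.1836/0.0416667 → 4 → e; chars ue.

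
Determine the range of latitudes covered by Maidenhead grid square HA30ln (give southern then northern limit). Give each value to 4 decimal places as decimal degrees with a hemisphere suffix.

89.4583° S, 89.4167° S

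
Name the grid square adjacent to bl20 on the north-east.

BL31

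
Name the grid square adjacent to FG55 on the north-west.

FG46

Longitude square 5; −1 → 4.
Latitude square 5; +1 → 6.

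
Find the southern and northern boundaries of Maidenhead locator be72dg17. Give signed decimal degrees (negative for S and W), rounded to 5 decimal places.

Field B=1, E=4: +1·20° lon, +4·10° lat → SW at lon -160°, lat -50°.
Square 7, 2: +7·2° lon, +2·1° lat → SW at lon -146°, lat -48°.
Subsquare d=3, g=6: +3·0.0833333° lon, +6·0.0416667° lat → SW at lon -145.75°, lat -47.75°.
Extended square 1, 7: +1·0.00833333° lon, +7·0.00416667° lat → SW at lon -145.742°, lat -47.7208°.
Cell spans 0.00833333° lon × 0.00416667° lat.
south -47.72083, north -47.71667.

-47.72083, -47.71667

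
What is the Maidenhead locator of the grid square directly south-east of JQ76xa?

Longitude subsquare x = 23; +1 → 24, wraps to 0 = a, carry into square.
Longitude square 7; +1 → 8.
Latitude subsquare a = 0; −1 → -1, wraps to 23 = x, carry into square.
Latitude square 6; −1 → 5.

JQ85ax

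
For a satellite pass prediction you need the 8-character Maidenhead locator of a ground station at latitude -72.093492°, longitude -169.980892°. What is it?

Shift to the Maidenhead origin (180°W, 90°S): lon 10.01911, lat 17.90651.
Field (20°×10°, letters A–R): lon ⌊10.01911/20⌋ = 0 → A; lat ⌊17.90651/10⌋ = 1 → B.
Square (2°×1°, digits 0–9): lon ⌊10.01911/2⌋ = 5; lat ⌊7.90651/1⌋ = 7.
Subsquare (5′×2.5′, letters a–x): lon ⌊0.01911/0.0833333⌋ = 0 → a; lat ⌊0.90651/0.0416667⌋ = 21 → v.
Extended square (30″×15″, digits 0–9): lon ⌊0.01911/0.00833333⌋ = 2; lat ⌊0.03151/0.00416667⌋ = 7.

AB57av27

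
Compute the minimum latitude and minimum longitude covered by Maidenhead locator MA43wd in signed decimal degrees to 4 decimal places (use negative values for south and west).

-86.8750, 69.8333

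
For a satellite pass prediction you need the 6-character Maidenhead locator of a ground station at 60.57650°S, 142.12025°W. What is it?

BC89wk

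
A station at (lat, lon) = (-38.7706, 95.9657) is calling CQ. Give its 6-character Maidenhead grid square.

NF71xf

Shift to the Maidenhead origin (180°W, 90°S): lon 275.9657, lat 51.2294.
Field: 275.9657/20 → 13 → N, 51.2294/10 → 5 → F; chars NF.
Square: 15.9657/2 → 7, 1.2294/1 → 1; chars 71.
Subsquare: 1.9657/0.0833333 → 23 → x, 0.2294/0.0416667 → 5 → f; chars xf.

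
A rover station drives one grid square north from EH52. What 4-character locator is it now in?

EH53

Latitude square 2; +1 → 3.
The longitude characters are unchanged.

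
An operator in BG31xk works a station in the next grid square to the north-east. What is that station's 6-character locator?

Longitude subsquare x = 23; +1 → 24, wraps to 0 = a, carry into square.
Longitude square 3; +1 → 4.
Latitude subsquare k = 10; +1 → 11 = l.

BG41al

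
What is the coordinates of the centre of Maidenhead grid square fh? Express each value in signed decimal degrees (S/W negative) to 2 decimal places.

-15.00, -70.00

Field F=5, H=7: +5·20° lon, +7·10° lat → SW at lon -80°, lat -20°.
Cell spans 20° lon × 10° lat. Centre is SW corner plus half of each.
latitude -15.00, longitude -70.00.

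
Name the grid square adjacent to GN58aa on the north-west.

GN48xb

Longitude subsquare a = 0; −1 → -1, wraps to 23 = x, carry into square.
Longitude square 5; −1 → 4.
Latitude subsquare a = 0; +1 → 1 = b.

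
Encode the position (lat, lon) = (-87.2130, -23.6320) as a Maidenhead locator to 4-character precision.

Add 180° to longitude and 90° to latitude: 156.37, 2.79.
Field: 156.37/20 → 7 → H, 2.79/10 → 0 → A; chars HA.
Square: 16.37/2 → 8, 2.79/1 → 2; chars 82.

HA82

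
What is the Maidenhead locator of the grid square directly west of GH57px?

GH57ox

Longitude subsquare p = 15; −1 → 14 = o.
The latitude characters are unchanged.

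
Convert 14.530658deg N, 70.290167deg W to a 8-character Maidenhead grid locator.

Offset from 180°W / 90°S: lon 109.70983°, lat 104.53066°.
Field: lon ⌊109.70983/20⌋ = 5 → F; lat ⌊104.53066/10⌋ = 10 → K.
Square: lon ⌊9.70983/2⌋ = 4; lat ⌊4.53066/1⌋ = 4.
Subsquare: lon ⌊1.70983/0.0833333⌋ = 20 → u; lat ⌊0.53066/0.0416667⌋ = 12 → m.
Extended square: lon ⌊0.04317/0.00833333⌋ = 5; lat ⌊0.03066/0.00416667⌋ = 7.

FK44um57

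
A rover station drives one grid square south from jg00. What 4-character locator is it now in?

JF09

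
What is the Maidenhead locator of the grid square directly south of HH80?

HG89

Latitude square 0; −1 → -1, wraps to 9, carry into field.
Latitude field H = 7; −1 → 6 = G.
The longitude characters are unchanged.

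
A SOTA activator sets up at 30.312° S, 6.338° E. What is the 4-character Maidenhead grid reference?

JF39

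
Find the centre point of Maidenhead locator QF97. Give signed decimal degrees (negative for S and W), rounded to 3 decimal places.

-32.500, 159.000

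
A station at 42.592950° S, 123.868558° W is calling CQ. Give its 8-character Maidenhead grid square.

CE87bj57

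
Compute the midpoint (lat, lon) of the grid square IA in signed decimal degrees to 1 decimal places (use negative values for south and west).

Field I=8, A=0: +8·20° lon, +0·10° lat → SW at lon -20°, lat -90°.
Cell spans 20° lon × 10° lat. Centre is SW corner plus half of each.
latitude -85.0, longitude -10.0.

-85.0, -10.0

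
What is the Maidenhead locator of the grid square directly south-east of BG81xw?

BG91av

Longitude subsquare x = 23; +1 → 24, wraps to 0 = a, carry into square.
Longitude square 8; +1 → 9.
Latitude subsquare w = 22; −1 → 21 = v.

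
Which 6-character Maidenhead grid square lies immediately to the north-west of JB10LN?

Longitude subsquare l = 11; −1 → 10 = k.
Latitude subsquare n = 13; +1 → 14 = o.

JB10ko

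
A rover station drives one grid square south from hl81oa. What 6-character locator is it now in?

Latitude subsquare a = 0; −1 → -1, wraps to 23 = x, carry into square.
Latitude square 1; −1 → 0.
The longitude characters are unchanged.

HL80ox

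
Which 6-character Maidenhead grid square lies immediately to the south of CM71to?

CM71tn

Latitude subsquare o = 14; −1 → 13 = n.
The longitude characters are unchanged.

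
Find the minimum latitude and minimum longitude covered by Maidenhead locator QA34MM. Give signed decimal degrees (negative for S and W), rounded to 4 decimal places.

-85.5000, 147.0000

Field Q=16, A=0: +16·20° lon, +0·10° lat → SW at lon 140°, lat -90°.
Square 3, 4: +3·2° lon, +4·1° lat → SW at lon 146°, lat -86°.
Subsquare m=12, m=12: +12·0.0833333° lon, +12·0.0416667° lat → SW at lon 147°, lat -85.5°.
latitude -85.5000, longitude 147.0000.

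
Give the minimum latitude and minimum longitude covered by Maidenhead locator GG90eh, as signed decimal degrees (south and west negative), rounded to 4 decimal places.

-29.7083, -41.6667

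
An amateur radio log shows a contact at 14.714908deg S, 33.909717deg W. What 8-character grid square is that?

HH35bg08

Offset from 180°W / 90°S: lon 146.09028°, lat 75.28509°.
Field: 146.09028/20 → 7 → H, 75.28509/10 → 7 → H; chars HH.
Square: 6.09028/2 → 3, 5.28509/1 → 5; chars 35.
Subsquare: 0.09028/0.0833333 → 1 → b, 0.28509/0.0416667 → 6 → g; chars bg.
Extended square: 0.00695/0.00833333 → 0, 0.03509/0.00416667 → 8; chars 08.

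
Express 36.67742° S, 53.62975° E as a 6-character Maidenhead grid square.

LF63th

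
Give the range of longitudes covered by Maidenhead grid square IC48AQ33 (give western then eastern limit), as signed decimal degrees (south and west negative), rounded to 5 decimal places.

-11.97500, -11.96667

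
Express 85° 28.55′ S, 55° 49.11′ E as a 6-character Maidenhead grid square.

Offset from 180°W / 90°S: lon 235.8185°, lat 4.5242°.
Field: lon ⌊235.8185/20⌋ = 11 → L; lat ⌊4.5242/10⌋ = 0 → A.
Square: lon ⌊15.8185/2⌋ = 7; lat ⌊4.5242/1⌋ = 4.
Subsquare: lon ⌊1.8185/0.0833333⌋ = 21 → v; lat ⌊0.5242/0.0416667⌋ = 12 → m.

LA74vm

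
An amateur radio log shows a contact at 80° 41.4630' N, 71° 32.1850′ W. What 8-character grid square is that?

FR40fq55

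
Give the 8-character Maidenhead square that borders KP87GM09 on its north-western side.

Longitude extended square 0; −1 → -1, wraps to 9, carry into subsquare.
Longitude subsquare g = 6; −1 → 5 = f.
Latitude extended square 9; +1 → 10, wraps to 0, carry into subsquare.
Latitude subsquare m = 12; +1 → 13 = n.

KP87fn90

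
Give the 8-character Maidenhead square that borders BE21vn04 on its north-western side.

Longitude extended square 0; −1 → -1, wraps to 9, carry into subsquare.
Longitude subsquare v = 21; −1 → 20 = u.
Latitude extended square 4; +1 → 5.

BE21un95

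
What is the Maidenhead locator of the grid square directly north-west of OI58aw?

OI48xx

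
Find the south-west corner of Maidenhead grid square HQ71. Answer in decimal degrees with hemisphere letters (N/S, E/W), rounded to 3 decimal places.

Field H=7, Q=16: +7·20° lon, +16·10° lat → SW at lon -40°, lat 70°.
Square 7, 1: +7·2° lon, +1·1° lat → SW at lon -26°, lat 71°.
latitude 71.000° N, longitude 26.000° W.

71.000° N, 26.000° W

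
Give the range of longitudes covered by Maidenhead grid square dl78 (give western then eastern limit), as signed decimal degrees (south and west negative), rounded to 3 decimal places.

Field D=3, L=11: +3·20° lon, +11·10° lat → SW at lon -120°, lat 20°.
Square 7, 8: +7·2° lon, +8·1° lat → SW at lon -106°, lat 28°.
Cell spans 2° lon × 1° lat.
west -106.000, east -104.000.

-106.000, -104.000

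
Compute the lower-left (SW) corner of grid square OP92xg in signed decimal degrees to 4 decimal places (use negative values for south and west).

62.2500, 119.9167

Field O=14, P=15: +14·20° lon, +15·10° lat → SW at lon 100°, lat 60°.
Square 9, 2: +9·2° lon, +2·1° lat → SW at lon 118°, lat 62°.
Subsquare x=23, g=6: +23·0.0833333° lon, +6·0.0416667° lat → SW at lon 119.917°, lat 62.25°.
latitude 62.2500, longitude 119.9167.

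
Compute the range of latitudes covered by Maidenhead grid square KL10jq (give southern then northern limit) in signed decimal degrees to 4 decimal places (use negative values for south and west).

Field K=10, L=11: +10·20° lon, +11·10° lat → SW at lon 20°, lat 20°.
Square 1, 0: +1·2° lon, +0·1° lat → SW at lon 22°, lat 20°.
Subsquare j=9, q=16: +9·0.0833333° lon, +16·0.0416667° lat → SW at lon 22.75°, lat 20.6667°.
Cell spans 0.0833333° lon × 0.0416667° lat.
south 20.6667, north 20.7083.

20.6667, 20.7083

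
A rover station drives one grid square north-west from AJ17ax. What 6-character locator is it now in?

AJ08xa

Longitude subsquare a = 0; −1 → -1, wraps to 23 = x, carry into square.
Longitude square 1; −1 → 0.
Latitude subsquare x = 23; +1 → 24, wraps to 0 = a, carry into square.
Latitude square 7; +1 → 8.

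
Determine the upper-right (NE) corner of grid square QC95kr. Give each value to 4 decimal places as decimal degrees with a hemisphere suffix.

64.2500° S, 158.9167° E

Field Q=16, C=2: +16·20° lon, +2·10° lat → SW at lon 140°, lat -70°.
Square 9, 5: +9·2° lon, +5·1° lat → SW at lon 158°, lat -65°.
Subsquare k=10, r=17: +10·0.0833333° lon, +17·0.0416667° lat → SW at lon 158.833°, lat -64.2917°.
Cell spans 0.0833333° lon × 0.0416667° lat. NE corner is SW corner plus one full cell.
latitude 64.2500° S, longitude 158.9167° E.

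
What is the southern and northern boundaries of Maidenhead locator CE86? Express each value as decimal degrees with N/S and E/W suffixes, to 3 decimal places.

Field C=2, E=4: +2·20° lon, +4·10° lat → SW at lon -140°, lat -50°.
Square 8, 6: +8·2° lon, +6·1° lat → SW at lon -124°, lat -44°.
Cell spans 2° lon × 1° lat.
south 44.000° S, north 43.000° S.

44.000° S, 43.000° S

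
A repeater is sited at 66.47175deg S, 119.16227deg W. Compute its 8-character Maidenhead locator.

DC03km06

Shift to the Maidenhead origin (180°W, 90°S): lon 60.83773, lat 23.52825.
Field: 60.83773/20 → 3 → D, 23.52825/10 → 2 → C; chars DC.
Square: 0.83773/2 → 0, 3.52825/1 → 3; chars 03.
Subsquare: 0.83773/0.0833333 → 10 → k, 0.52825/0.0416667 → 12 → m; chars km.
Extended square: 0.00440/0.00833333 → 0, 0.02825/0.00416667 → 6; chars 06.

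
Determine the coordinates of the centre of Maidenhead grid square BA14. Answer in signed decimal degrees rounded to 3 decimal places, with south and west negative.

Field B=1, A=0: +1·20° lon, +0·10° lat → SW at lon -160°, lat -90°.
Square 1, 4: +1·2° lon, +4·1° lat → SW at lon -158°, lat -86°.
Cell spans 2° lon × 1° lat. Centre is SW corner plus half of each.
latitude -85.500, longitude -157.000.

-85.500, -157.000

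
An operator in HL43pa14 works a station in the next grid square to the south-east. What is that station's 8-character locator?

Longitude extended square 1; +1 → 2.
Latitude extended square 4; −1 → 3.

HL43pa23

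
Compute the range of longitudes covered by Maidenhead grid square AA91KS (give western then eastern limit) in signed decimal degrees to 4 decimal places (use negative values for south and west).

-161.1667, -161.0833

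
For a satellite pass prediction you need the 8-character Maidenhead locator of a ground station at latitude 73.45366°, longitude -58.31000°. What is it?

Add 180° to longitude and 90° to latitude: 121.69000, 163.45366.
Field: lon ⌊121.69000/20⌋ = 6 → G; lat ⌊163.45366/10⌋ = 16 → Q.
Square: lon ⌊1.69000/2⌋ = 0; lat ⌊3.45366/1⌋ = 3.
Subsquare: lon ⌊1.69000/0.0833333⌋ = 20 → u; lat ⌊0.45366/0.0416667⌋ = 10 → k.
Extended square: lon ⌊0.02333/0.00833333⌋ = 2; lat ⌊0.03699/0.00416667⌋ = 8.

GQ03uk28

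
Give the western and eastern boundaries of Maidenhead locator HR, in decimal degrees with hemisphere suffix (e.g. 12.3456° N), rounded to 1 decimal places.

40.0° W, 20.0° W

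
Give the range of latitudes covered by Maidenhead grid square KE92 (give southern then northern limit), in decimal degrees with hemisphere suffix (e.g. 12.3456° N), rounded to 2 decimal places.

48.00° S, 47.00° S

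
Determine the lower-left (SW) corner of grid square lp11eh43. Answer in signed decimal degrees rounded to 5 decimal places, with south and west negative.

61.30417, 42.36667

Field L=11, P=15: +11·20° lon, +15·10° lat → SW at lon 40°, lat 60°.
Square 1, 1: +1·2° lon, +1·1° lat → SW at lon 42°, lat 61°.
Subsquare e=4, h=7: +4·0.0833333° lon, +7·0.0416667° lat → SW at lon 42.3333°, lat 61.2917°.
Extended square 4, 3: +4·0.00833333° lon, +3·0.00416667° lat → SW at lon 42.3667°, lat 61.3042°.
latitude 61.30417, longitude 42.36667.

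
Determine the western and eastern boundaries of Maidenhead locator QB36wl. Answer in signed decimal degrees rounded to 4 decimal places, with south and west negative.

Field Q=16, B=1: +16·20° lon, +1·10° lat → SW at lon 140°, lat -80°.
Square 3, 6: +3·2° lon, +6·1° lat → SW at lon 146°, lat -74°.
Subsquare w=22, l=11: +22·0.0833333° lon, +11·0.0416667° lat → SW at lon 147.833°, lat -73.5417°.
Cell spans 0.0833333° lon × 0.0416667° lat.
west 147.8333, east 147.9167.

147.8333, 147.9167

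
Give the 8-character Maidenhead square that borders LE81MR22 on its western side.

Longitude extended square 2; −1 → 1.
The latitude characters are unchanged.

LE81mr12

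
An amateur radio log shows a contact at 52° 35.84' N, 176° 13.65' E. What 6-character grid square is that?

Shift to the Maidenhead origin (180°W, 90°S): lon 356.2275, lat 142.5973.
Field (20°×10°, letters A–R): 356.2275/20 → 17 → R, 142.5973/10 → 14 → O; chars RO.
Square (2°×1°, digits 0–9): 16.2275/2 → 8, 2.5973/1 → 2; chars 82.
Subsquare (5′×2.5′, letters a–x): 0.2275/0.0833333 → 2 → c, 0.5973/0.0416667 → 14 → o; chars co.

RO82co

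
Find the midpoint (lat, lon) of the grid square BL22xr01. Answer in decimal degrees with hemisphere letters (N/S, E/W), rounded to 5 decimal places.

22.71458° N, 154.07917° W

Field B=1, L=11: +1·20° lon, +11·10° lat → SW at lon -160°, lat 20°.
Square 2, 2: +2·2° lon, +2·1° lat → SW at lon -156°, lat 22°.
Subsquare x=23, r=17: +23·0.0833333° lon, +17·0.0416667° lat → SW at lon -154.083°, lat 22.7083°.
Extended square 0, 1: +0·0.00833333° lon, +1·0.00416667° lat → SW at lon -154.083°, lat 22.7125°.
Cell spans 0.00833333° lon × 0.00416667° lat. Centre is SW corner plus half of each.
latitude 22.71458° N, longitude 154.07917° W.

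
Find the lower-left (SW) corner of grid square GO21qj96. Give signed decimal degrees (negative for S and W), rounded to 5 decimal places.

Field G=6, O=14: +6·20° lon, +14·10° lat → SW at lon -60°, lat 50°.
Square 2, 1: +2·2° lon, +1·1° lat → SW at lon -56°, lat 51°.
Subsquare q=16, j=9: +16·0.0833333° lon, +9·0.0416667° lat → SW at lon -54.6667°, lat 51.375°.
Extended square 9, 6: +9·0.00833333° lon, +6·0.00416667° lat → SW at lon -54.5917°, lat 51.4°.
latitude 51.40000, longitude -54.59167.

51.40000, -54.59167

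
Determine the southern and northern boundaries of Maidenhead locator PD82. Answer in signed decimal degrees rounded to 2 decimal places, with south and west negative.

-58.00, -57.00

Field P=15, D=3: +15·20° lon, +3·10° lat → SW at lon 120°, lat -60°.
Square 8, 2: +8·2° lon, +2·1° lat → SW at lon 136°, lat -58°.
Cell spans 2° lon × 1° lat.
south -58.00, north -57.00.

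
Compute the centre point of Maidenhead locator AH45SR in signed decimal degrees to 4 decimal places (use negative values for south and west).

Field A=0, H=7: +0·20° lon, +7·10° lat → SW at lon -180°, lat -20°.
Square 4, 5: +4·2° lon, +5·1° lat → SW at lon -172°, lat -15°.
Subsquare s=18, r=17: +18·0.0833333° lon, +17·0.0416667° lat → SW at lon -170.5°, lat -14.2917°.
Cell spans 0.0833333° lon × 0.0416667° lat. Centre is SW corner plus half of each.
latitude -14.2708, longitude -170.4583.

-14.2708, -170.4583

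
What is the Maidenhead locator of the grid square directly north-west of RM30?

Longitude square 3; −1 → 2.
Latitude square 0; +1 → 1.

RM21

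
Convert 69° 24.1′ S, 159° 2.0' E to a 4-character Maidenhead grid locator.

QC90

Offset from 180°W / 90°S: lon 339.03°, lat 20.60°.
Field: 339.03/20 → 16 → Q, 20.60/10 → 2 → C; chars QC.
Square: 19.03/2 → 9, 0.60/1 → 0; chars 90.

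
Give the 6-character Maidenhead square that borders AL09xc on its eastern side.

AL19ac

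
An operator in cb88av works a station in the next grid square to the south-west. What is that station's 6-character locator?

Longitude subsquare a = 0; −1 → -1, wraps to 23 = x, carry into square.
Longitude square 8; −1 → 7.
Latitude subsquare v = 21; −1 → 20 = u.

CB78xu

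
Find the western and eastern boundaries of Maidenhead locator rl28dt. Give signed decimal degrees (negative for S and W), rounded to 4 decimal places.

Field R=17, L=11: +17·20° lon, +11·10° lat → SW at lon 160°, lat 20°.
Square 2, 8: +2·2° lon, +8·1° lat → SW at lon 164°, lat 28°.
Subsquare d=3, t=19: +3·0.0833333° lon, +19·0.0416667° lat → SW at lon 164.25°, lat 28.7917°.
Cell spans 0.0833333° lon × 0.0416667° lat.
west 164.2500, east 164.3333.

164.2500, 164.3333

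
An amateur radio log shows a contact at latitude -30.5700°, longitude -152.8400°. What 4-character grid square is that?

BF39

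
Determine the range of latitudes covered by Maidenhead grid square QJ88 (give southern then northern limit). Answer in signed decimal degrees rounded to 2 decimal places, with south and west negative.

Field Q=16, J=9: +16·20° lon, +9·10° lat → SW at lon 140°, lat 0°.
Square 8, 8: +8·2° lon, +8·1° lat → SW at lon 156°, lat 8°.
Cell spans 2° lon × 1° lat.
south 8.00, north 9.00.

8.00, 9.00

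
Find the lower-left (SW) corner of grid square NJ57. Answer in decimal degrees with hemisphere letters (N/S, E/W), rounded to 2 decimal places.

7.00° N, 90.00° E

Field N=13, J=9: +13·20° lon, +9·10° lat → SW at lon 80°, lat 0°.
Square 5, 7: +5·2° lon, +7·1° lat → SW at lon 90°, lat 7°.
latitude 7.00° N, longitude 90.00° E.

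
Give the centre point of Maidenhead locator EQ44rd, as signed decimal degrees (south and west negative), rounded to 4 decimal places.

Field E=4, Q=16: +4·20° lon, +16·10° lat → SW at lon -100°, lat 70°.
Square 4, 4: +4·2° lon, +4·1° lat → SW at lon -92°, lat 74°.
Subsquare r=17, d=3: +17·0.0833333° lon, +3·0.0416667° lat → SW at lon -90.5833°, lat 74.125°.
Cell spans 0.0833333° lon × 0.0416667° lat. Centre is SW corner plus half of each.
latitude 74.1458, longitude -90.5417.

74.1458, -90.5417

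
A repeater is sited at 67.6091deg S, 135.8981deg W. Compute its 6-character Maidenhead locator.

CC22bj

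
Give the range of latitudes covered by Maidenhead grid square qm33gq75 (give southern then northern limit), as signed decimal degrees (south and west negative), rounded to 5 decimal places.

Field Q=16, M=12: +16·20° lon, +12·10° lat → SW at lon 140°, lat 30°.
Square 3, 3: +3·2° lon, +3·1° lat → SW at lon 146°, lat 33°.
Subsquare g=6, q=16: +6·0.0833333° lon, +16·0.0416667° lat → SW at lon 146.5°, lat 33.6667°.
Extended square 7, 5: +7·0.00833333° lon, +5·0.00416667° lat → SW at lon 146.558°, lat 33.6875°.
Cell spans 0.00833333° lon × 0.00416667° lat.
south 33.68750, north 33.69167.

33.68750, 33.69167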